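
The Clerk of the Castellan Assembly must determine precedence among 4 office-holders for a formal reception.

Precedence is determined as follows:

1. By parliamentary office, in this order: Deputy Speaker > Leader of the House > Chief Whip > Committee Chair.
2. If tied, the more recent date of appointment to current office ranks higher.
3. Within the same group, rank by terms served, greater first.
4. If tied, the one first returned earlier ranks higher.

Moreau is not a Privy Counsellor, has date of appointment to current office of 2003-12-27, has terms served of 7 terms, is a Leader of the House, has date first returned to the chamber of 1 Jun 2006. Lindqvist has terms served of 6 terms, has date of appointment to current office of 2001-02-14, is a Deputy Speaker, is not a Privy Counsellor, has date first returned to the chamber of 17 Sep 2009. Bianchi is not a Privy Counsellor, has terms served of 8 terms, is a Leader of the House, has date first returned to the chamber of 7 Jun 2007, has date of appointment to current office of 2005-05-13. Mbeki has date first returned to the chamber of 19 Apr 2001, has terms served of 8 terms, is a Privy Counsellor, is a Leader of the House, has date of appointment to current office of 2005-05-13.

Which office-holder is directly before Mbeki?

By parliamentary office: Lindqvist (Deputy Speaker); then Mbeki, Bianchi and Moreau (Leader of the House).
Among Mbeki, Bianchi and Moreau, by date of appointment to current office (later first): Mbeki and Bianchi (2005-05-13) before Moreau (2003-12-27).
Mbeki and Bianchi both have terms served 8 terms, so the next rule applies.
Among Mbeki and Bianchi, by date first returned to the chamber (earlier first): Mbeki (19 Apr 2001) before Bianchi (7 Jun 2007).
Order: Lindqvist, Mbeki, Bianchi, Moreau.

Lindqvist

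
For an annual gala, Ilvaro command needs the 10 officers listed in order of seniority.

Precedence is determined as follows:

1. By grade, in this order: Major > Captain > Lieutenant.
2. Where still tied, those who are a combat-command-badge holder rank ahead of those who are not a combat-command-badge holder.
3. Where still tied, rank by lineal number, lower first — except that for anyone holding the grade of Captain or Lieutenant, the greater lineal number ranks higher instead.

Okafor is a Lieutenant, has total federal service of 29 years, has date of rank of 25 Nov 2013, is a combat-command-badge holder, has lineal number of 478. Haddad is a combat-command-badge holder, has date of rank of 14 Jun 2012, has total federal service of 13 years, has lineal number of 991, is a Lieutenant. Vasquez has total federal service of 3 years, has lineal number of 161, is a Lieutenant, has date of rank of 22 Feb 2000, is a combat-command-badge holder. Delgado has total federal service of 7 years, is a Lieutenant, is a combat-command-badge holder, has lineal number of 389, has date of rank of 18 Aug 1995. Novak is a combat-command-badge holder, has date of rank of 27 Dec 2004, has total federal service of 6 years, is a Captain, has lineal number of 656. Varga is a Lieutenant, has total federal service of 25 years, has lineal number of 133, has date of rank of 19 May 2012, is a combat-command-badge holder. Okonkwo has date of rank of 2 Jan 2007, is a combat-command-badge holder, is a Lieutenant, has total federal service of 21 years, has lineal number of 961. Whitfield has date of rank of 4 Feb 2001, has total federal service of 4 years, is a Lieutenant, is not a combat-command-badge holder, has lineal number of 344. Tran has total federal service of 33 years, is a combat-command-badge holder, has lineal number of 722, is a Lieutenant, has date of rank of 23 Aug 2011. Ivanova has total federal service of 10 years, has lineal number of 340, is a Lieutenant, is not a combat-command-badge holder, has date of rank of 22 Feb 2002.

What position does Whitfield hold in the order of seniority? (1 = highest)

By grade: Novak (Captain); then Haddad, Okonkwo, Tran, Okafor, Delgado, Vasquez, Varga, Whitfield and Ivanova (Lieutenant).
Among Haddad, Okonkwo, Tran, Okafor, Delgado, Vasquez, Varga, Whitfield and Ivanova, a combat-command-badge holder before not a combat-command-badge holder: Haddad, Okonkwo, Tran, Okafor, Delgado, Vasquez and Varga (a combat-command-badge holder) before Whitfield and Ivanova (not a combat-command-badge holder).
Among Haddad, Okonkwo, Tran, Okafor, Delgado, Vasquez and Varga, by lineal number (higher first) (reversed rule for this group): Haddad (991) before Okonkwo (961) before Tran (722) before Okafor (478) before Delgado (389) before Vasquez (161) before Varga (133).
Among Whitfield and Ivanova, by lineal number (higher first) (reversed rule for this group): Whitfield (344) before Ivanova (340).
Order: Novak, Haddad, Okonkwo, Tran, Okafor, Delgado, Vasquez, Varga, Whitfield, Ivanova. So position 9.

9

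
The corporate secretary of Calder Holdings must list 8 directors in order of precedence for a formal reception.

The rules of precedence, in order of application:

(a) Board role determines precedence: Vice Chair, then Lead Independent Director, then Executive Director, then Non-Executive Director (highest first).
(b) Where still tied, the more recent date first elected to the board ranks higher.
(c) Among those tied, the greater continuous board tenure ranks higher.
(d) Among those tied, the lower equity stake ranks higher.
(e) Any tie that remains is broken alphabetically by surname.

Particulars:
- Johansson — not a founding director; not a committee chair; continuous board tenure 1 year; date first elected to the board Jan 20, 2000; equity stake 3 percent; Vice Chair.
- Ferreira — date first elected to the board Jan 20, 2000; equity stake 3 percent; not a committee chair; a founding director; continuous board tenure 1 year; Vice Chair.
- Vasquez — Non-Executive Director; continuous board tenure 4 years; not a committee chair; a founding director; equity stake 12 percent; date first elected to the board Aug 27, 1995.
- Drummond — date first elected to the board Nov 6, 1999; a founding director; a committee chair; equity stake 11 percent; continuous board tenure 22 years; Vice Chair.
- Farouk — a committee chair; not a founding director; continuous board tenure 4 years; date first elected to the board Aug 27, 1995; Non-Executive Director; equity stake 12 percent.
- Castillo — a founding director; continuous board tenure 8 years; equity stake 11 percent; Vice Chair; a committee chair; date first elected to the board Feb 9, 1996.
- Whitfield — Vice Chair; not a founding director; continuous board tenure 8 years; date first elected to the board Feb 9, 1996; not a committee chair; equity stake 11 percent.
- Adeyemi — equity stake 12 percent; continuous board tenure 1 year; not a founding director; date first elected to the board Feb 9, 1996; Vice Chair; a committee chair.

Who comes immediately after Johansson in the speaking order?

By board role: Ferreira, Johansson, Drummond, Castillo, Whitfield and Adeyemi (Vice Chair); then Farouk and Vasquez (Non-Executive Director).
Among Ferreira, Johansson, Drummond, Castillo, Whitfield and Adeyemi, by date first elected to the board (later first): Ferreira and Johansson (Jan 20, 2000) before Drummond (Nov 6, 1999) before Castillo, Whitfield and Adeyemi (Feb 9, 1996).
Ferreira and Johansson both have continuous board tenure 1 year, so the next rule applies.
Ferreira and Johansson both have equity stake 3 percent, so the next rule applies.
Among Ferreira and Johansson, alphabetically by surname: Ferreira before Johansson.
Among Castillo, Whitfield and Adeyemi, by continuous board tenure (higher first): Castillo and Whitfield (8 years) before Adeyemi (1 year).
Castillo and Whitfield both have equity stake 11 percent, so the next rule applies.
Among Castillo and Whitfield, alphabetically by surname: Castillo before Whitfield.
Farouk and Vasquez both have date first elected to the board Aug 27, 1995, so the next rule applies.
Farouk and Vasquez both have continuous board tenure 4 years, so the next rule applies.
Farouk and Vasquez both have equity stake 12 percent, so the next rule applies.
Among Farouk and Vasquez, alphabetically by surname: Farouk before Vasquez.
Order: Ferreira, Johansson, Drummond, Castillo, Whitfield, Adeyemi, Farouk, Vasquez.

Drummond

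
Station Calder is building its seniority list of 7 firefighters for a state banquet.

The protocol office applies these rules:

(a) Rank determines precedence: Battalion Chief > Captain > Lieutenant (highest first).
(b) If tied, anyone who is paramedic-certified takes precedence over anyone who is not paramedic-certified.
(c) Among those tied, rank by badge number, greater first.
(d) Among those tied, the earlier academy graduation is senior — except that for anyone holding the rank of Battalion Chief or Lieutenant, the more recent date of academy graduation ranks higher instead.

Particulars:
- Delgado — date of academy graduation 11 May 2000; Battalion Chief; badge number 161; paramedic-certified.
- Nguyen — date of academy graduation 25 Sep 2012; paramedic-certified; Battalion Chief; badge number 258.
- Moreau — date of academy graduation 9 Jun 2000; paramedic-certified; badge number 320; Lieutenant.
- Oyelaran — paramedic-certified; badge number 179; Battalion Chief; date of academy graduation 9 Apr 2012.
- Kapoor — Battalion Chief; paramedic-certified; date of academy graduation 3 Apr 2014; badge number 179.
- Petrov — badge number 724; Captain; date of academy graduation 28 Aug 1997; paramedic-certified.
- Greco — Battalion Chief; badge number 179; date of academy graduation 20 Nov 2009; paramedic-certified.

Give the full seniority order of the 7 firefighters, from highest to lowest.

By rank: Nguyen, Kapoor, Oyelaran, Greco and Delgado (Battalion Chief); then Petrov (Captain); then Moreau (Lieutenant).
Nguyen, Kapoor, Oyelaran, Greco and Delgado are each paramedic-certified, so the next rule applies.
Among Nguyen, Kapoor, Oyelaran, Greco and Delgado, by badge number (higher first): Nguyen (258) before Kapoor, Oyelaran and Greco (179) before Delgado (161).
Among Kapoor, Oyelaran and Greco, by date of academy graduation (later first) (reversed rule for this group): Kapoor (3 Apr 2014) before Oyelaran (9 Apr 2012) before Greco (20 Nov 2009).
Full order: Nguyen, Kapoor, Oyelaran, Greco, Delgado, Petrov, Moreau.

Nguyen, Kapoor, Oyelaran, Greco, Delgado, Petrov, Moreau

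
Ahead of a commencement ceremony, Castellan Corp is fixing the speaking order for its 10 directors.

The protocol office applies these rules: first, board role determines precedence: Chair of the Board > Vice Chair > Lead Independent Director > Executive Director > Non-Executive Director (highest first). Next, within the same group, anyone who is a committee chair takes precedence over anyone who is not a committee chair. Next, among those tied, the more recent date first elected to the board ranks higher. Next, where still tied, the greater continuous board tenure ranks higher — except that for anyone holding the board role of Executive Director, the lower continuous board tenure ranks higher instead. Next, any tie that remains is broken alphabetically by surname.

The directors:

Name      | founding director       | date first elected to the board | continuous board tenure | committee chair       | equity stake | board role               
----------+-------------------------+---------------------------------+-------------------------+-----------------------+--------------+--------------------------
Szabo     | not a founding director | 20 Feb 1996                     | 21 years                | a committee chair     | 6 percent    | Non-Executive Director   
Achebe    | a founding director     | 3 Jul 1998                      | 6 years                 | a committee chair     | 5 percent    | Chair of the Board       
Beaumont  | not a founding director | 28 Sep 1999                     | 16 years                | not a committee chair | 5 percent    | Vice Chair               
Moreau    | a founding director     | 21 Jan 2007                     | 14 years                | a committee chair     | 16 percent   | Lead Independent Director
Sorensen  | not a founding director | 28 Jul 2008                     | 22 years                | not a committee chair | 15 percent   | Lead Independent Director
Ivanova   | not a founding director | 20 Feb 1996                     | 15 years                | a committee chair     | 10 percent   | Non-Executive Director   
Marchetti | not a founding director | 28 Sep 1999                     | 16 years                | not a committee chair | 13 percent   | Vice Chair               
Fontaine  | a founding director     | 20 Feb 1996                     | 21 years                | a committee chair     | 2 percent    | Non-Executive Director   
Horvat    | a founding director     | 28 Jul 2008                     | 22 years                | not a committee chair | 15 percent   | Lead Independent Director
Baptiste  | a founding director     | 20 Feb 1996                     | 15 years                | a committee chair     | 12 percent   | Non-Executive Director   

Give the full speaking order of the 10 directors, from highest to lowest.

Achebe, Beaumont, Marchetti, Moreau, Horvat, Sorensen, Fontaine, Szabo, Baptiste, Ivanova

By board role: Achebe (Chair of the Board); then Beaumont and Marchetti (Vice Chair); then Moreau, Horvat and Sorensen (Lead Independent Director); then Fontaine, Szabo, Baptiste and Ivanova (Non-Executive Director).
Beaumont and Marchetti are each not a committee chair, so the next rule applies.
Beaumont and Marchetti both have date first elected to the board 28 Sep 1999, so the next rule applies.
Beaumont and Marchetti both have continuous board tenure 16 years, so the next rule applies.
Among Beaumont and Marchetti, alphabetically by surname: Beaumont before Marchetti.
Among Moreau, Horvat and Sorensen, a committee chair before not a committee chair: Moreau (a committee chair) before Horvat and Sorensen (not a committee chair).
Horvat and Sorensen both have date first elected to the board 28 Jul 2008, so the next rule applies.
Horvat and Sorensen both have continuous board tenure 22 years, so the next rule applies.
Among Horvat and Sorensen, alphabetically by surname: Horvat before Sorensen.
Fontaine, Szabo, Baptiste and Ivanova are each a committee chair, so the next rule applies.
Fontaine, Szabo, Baptiste and Ivanova all have date first elected to the board 20 Feb 1996, so the next rule applies.
Among Fontaine, Szabo, Baptiste and Ivanova, by continuous board tenure (higher first): Fontaine and Szabo (21 years) before Baptiste and Ivanova (15 years).
Among Fontaine and Szabo, alphabetically by surname: Fontaine before Szabo.
Among Baptiste and Ivanova, alphabetically by surname: Baptiste before Ivanova.
Full order: Achebe, Beaumont, Marchetti, Moreau, Horvat, Sorensen, Fontaine, Szabo, Baptiste, Ivanova.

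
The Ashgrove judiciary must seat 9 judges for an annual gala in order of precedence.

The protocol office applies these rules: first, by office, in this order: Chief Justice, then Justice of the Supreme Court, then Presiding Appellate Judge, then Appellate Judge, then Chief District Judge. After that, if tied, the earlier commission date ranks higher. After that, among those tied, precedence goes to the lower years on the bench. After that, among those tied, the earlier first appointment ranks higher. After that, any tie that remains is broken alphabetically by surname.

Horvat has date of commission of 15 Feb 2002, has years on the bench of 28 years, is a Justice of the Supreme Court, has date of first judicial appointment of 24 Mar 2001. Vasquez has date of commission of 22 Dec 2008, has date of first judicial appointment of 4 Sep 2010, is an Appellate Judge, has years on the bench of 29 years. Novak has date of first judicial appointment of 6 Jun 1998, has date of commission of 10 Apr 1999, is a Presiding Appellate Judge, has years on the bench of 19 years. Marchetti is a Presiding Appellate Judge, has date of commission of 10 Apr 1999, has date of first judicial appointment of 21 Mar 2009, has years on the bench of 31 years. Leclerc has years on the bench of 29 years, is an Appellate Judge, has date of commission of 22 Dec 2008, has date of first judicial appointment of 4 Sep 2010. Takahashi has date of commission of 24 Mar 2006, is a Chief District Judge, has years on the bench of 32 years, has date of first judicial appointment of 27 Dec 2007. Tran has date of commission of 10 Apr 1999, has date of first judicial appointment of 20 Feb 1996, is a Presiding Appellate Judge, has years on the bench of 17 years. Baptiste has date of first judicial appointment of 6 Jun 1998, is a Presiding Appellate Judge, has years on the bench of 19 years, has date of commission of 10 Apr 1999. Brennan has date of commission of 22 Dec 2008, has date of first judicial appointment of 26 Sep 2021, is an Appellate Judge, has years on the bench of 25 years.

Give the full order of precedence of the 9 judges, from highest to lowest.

Horvat, Tran, Baptiste, Novak, Marchetti, Brennan, Leclerc, Vasquez, Takahashi

By office: Horvat (Justice of the Supreme Court); then Tran, Baptiste, Novak and Marchetti (Presiding Appellate Judge); then Brennan, Leclerc and Vasquez (Appellate Judge); then Takahashi (Chief District Judge).
Tran, Baptiste, Novak and Marchetti all have date of commission 10 Apr 1999, so the next rule applies.
Among Tran, Baptiste, Novak and Marchetti, by years on the bench (lower first): Tran (17 years) before Baptiste and Novak (19 years) before Marchetti (31 years).
Baptiste and Novak both have date of first judicial appointment 6 Jun 1998, so the next rule applies.
Among Baptiste and Novak, alphabetically by surname: Baptiste before Novak.
Brennan, Leclerc and Vasquez all have date of commission 22 Dec 2008, so the next rule applies.
Among Brennan, Leclerc and Vasquez, by years on the bench (lower first): Brennan (25 years) before Leclerc and Vasquez (29 years).
Leclerc and Vasquez both have date of first judicial appointment 4 Sep 2010, so the next rule applies.
Among Leclerc and Vasquez, alphabetically by surname: Leclerc before Vasquez.
Full order: Horvat, Tran, Baptiste, Novak, Marchetti, Brennan, Leclerc, Vasquez, Takahashi.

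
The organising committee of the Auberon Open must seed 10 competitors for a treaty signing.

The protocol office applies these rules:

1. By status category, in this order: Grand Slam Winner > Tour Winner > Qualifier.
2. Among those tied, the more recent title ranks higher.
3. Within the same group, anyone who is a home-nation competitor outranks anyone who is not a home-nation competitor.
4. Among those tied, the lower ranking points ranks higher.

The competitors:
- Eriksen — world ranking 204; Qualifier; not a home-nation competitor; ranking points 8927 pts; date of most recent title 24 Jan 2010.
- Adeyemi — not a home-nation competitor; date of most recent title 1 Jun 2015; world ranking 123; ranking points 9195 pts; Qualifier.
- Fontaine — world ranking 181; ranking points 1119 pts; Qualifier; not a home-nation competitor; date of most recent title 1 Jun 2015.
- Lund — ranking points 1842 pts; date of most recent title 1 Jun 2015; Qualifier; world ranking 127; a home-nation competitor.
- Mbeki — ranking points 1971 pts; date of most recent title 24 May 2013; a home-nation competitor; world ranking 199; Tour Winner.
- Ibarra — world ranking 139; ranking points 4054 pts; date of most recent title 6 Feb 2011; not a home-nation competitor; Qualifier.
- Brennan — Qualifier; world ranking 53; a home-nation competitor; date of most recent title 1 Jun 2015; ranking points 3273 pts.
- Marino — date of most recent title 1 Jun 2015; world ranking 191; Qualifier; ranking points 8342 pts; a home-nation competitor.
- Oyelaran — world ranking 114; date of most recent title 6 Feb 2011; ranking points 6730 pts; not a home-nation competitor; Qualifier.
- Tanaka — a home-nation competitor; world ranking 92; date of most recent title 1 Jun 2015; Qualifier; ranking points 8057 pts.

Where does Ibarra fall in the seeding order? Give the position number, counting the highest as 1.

By status category: Mbeki (Tour Winner); then Lund, Brennan, Tanaka, Marino, Fontaine, Adeyemi, Ibarra, Oyelaran and Eriksen (Qualifier).
Among Lund, Brennan, Tanaka, Marino, Fontaine, Adeyemi, Ibarra, Oyelaran and Eriksen, by date of most recent title (later first): Lund, Brennan, Tanaka, Marino, Fontaine and Adeyemi (1 Jun 2015) before Ibarra and Oyelaran (6 Feb 2011) before Eriksen (24 Jan 2010).
Among Lund, Brennan, Tanaka, Marino, Fontaine and Adeyemi, a home-nation competitor before not a home-nation competitor: Lund, Brennan, Tanaka and Marino (a home-nation competitor) before Fontaine and Adeyemi (not a home-nation competitor).
Among Lund, Brennan, Tanaka and Marino, by ranking points (lower first): Lund (1842 pts) before Brennan (3273 pts) before Tanaka (8057 pts) before Marino (8342 pts).
Among Fontaine and Adeyemi, by ranking points (lower first): Fontaine (1119 pts) before Adeyemi (9195 pts).
Ibarra and Oyelaran are each not a home-nation competitor, so the next rule applies.
Among Ibarra and Oyelaran, by ranking points (lower first): Ibarra (4054 pts) before Oyelaran (6730 pts).
Order: Mbeki, Lund, Brennan, Tanaka, Marino, Fontaine, Adeyemi, Ibarra, Oyelaran, Eriksen. So position 8.

8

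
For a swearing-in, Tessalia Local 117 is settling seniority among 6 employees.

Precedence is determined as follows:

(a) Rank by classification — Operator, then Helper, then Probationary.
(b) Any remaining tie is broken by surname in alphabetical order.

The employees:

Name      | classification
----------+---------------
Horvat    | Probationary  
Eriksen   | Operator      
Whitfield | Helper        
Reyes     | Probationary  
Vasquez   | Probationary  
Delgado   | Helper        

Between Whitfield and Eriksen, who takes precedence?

By classification: Eriksen (Operator); then Delgado and Whitfield (Helper); then Horvat, Reyes and Vasquez (Probationary).
Among Delgado and Whitfield, alphabetically by surname: Delgado before Whitfield.
Among Horvat, Reyes and Vasquez, alphabetically by surname: Horvat before Reyes before Vasquez.
So Eriksen takes precedence.

Eriksen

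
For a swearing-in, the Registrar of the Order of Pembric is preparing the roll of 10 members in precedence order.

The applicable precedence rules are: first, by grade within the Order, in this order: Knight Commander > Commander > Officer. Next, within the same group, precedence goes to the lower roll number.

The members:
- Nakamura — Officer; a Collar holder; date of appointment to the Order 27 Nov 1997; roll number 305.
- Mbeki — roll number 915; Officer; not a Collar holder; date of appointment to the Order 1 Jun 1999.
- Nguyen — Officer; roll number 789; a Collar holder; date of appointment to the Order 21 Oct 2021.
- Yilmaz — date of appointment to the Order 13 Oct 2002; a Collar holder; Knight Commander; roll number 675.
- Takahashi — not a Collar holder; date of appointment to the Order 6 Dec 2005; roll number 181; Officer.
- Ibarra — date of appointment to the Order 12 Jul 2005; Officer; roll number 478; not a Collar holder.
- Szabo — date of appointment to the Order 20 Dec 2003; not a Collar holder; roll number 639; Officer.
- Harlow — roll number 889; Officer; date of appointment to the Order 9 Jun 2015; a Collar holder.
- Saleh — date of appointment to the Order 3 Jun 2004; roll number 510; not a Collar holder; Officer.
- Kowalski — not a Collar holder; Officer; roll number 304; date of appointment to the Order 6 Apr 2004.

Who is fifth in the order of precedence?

Ibarra

By grade within the Order: Yilmaz (Knight Commander); then Takahashi, Kowalski, Nakamura, Ibarra, Saleh, Szabo, Nguyen, Harlow and Mbeki (Officer).
Among Takahashi, Kowalski, Nakamura, Ibarra, Saleh, Szabo, Nguyen, Harlow and Mbeki, by roll number (lower first): Takahashi (181) before Kowalski (304) before Nakamura (305) before Ibarra (478) before Saleh (510) before Szabo (639) before Nguyen (789) before Harlow (889) before Mbeki (915).
Order: Yilmaz, Takahashi, Kowalski, Nakamura, Ibarra, Saleh, Szabo, Nguyen, Harlow, Mbeki.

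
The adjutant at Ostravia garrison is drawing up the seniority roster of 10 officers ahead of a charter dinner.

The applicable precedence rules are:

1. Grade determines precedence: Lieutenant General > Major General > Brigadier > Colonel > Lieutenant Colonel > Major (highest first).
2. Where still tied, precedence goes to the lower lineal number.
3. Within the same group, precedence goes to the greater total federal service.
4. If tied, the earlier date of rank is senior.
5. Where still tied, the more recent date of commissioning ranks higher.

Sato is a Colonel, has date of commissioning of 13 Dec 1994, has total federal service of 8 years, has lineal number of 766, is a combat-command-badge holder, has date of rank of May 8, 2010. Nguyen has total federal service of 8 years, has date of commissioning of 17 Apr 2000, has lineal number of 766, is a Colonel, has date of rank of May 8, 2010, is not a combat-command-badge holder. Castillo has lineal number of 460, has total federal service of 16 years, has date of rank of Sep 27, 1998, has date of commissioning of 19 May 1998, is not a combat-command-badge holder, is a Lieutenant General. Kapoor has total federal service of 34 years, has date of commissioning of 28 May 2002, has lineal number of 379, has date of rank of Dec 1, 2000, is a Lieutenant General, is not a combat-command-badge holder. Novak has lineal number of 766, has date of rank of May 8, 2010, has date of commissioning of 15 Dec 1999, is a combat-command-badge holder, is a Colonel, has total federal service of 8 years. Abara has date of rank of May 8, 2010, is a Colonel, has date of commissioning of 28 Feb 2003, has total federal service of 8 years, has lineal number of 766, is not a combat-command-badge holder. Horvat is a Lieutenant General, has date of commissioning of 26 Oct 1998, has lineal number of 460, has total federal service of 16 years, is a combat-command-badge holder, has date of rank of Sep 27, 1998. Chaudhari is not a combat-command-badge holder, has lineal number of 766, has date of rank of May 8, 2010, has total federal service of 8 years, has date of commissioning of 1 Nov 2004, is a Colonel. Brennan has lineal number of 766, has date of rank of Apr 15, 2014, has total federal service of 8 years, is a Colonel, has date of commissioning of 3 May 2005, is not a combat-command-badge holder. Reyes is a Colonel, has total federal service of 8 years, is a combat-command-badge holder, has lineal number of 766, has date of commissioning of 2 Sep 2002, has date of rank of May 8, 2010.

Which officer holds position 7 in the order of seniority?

By grade: Kapoor, Horvat and Castillo (Lieutenant General); then Chaudhari, Abara, Reyes, Nguyen, Novak, Sato and Brennan (Colonel).
Among Kapoor, Horvat and Castillo, by lineal number (lower first): Kapoor (379) before Horvat and Castillo (460).
Horvat and Castillo both have total federal service 16 years, so the next rule applies.
Horvat and Castillo both have date of rank Sep 27, 1998, so the next rule applies.
Among Horvat and Castillo, by date of commissioning (later first): Horvat (26 Oct 1998) before Castillo (19 May 1998).
Chaudhari, Abara, Reyes, Nguyen, Novak, Sato and Brennan all have lineal number 766, so the next rule applies.
Chaudhari, Abara, Reyes, Nguyen, Novak, Sato and Brennan all have total federal service 8 years, so the next rule applies.
Among Chaudhari, Abara, Reyes, Nguyen, Novak, Sato and Brennan, by date of rank (earlier first): Chaudhari, Abara, Reyes, Nguyen, Novak and Sato (May 8, 2010) before Brennan (Apr 15, 2014).
Among Chaudhari, Abara, Reyes, Nguyen, Novak and Sato, by date of commissioning (later first): Chaudhari (1 Nov 2004) before Abara (28 Feb 2003) before Reyes (2 Sep 2002) before Nguyen (17 Apr 2000) before Novak (15 Dec 1999) before Sato (13 Dec 1994).
Order: Kapoor, Horvat, Castillo, Chaudhari, Abara, Reyes, Nguyen, Novak, Sato, Brennan.

Nguyen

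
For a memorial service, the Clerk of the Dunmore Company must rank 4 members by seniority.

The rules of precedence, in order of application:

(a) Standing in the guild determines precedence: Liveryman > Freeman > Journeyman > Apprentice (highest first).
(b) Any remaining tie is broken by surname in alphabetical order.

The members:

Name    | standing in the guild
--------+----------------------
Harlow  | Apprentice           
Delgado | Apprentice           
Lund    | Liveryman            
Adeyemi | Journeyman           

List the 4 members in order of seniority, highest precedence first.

By standing in the guild: Lund (Liveryman); then Adeyemi (Journeyman); then Delgado and Harlow (Apprentice).
Among Delgado and Harlow, alphabetically by surname: Delgado before Harlow.
Full order: Lund, Adeyemi, Delgado, Harlow.

Lund, Adeyemi, Delgado, Harlow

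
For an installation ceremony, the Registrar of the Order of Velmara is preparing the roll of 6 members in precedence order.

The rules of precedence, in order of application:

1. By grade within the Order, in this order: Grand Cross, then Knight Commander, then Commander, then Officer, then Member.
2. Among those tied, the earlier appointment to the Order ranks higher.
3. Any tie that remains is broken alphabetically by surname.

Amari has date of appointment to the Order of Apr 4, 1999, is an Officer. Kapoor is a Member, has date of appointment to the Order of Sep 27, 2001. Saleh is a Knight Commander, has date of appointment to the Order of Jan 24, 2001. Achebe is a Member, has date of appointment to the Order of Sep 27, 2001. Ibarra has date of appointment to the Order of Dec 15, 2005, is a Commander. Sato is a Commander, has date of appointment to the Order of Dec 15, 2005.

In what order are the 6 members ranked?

By grade within the Order: Saleh (Knight Commander); then Ibarra and Sato (Commander); then Amari (Officer); then Achebe and Kapoor (Member).
Ibarra and Sato both have date of appointment to the Order Dec 15, 2005, so the next rule applies.
Among Ibarra and Sato, alphabetically by surname: Ibarra before Sato.
Achebe and Kapoor both have date of appointment to the Order Sep 27, 2001, so the next rule applies.
Among Achebe and Kapoor, alphabetically by surname: Achebe before Kapoor.
Full order: Saleh, Ibarra, Sato, Amari, Achebe, Kapoor.

Saleh, Ibarra, Sato, Amari, Achebe, Kapoor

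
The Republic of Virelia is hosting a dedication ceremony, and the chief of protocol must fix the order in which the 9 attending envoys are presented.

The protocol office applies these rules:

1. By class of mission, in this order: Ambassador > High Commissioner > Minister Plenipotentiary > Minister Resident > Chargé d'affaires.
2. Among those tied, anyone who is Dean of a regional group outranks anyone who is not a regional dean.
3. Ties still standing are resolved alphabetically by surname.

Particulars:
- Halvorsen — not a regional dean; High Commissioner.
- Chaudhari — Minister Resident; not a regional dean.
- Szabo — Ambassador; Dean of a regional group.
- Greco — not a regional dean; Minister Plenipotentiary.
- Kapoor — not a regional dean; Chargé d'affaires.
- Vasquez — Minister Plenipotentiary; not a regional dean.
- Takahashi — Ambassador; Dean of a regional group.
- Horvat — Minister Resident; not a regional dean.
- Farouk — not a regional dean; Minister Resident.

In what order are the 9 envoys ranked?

Szabo, Takahashi, Halvorsen, Greco, Vasquez, Chaudhari, Farouk, Horvat, Kapoor

By class of mission: Szabo and Takahashi (Ambassador); then Halvorsen (High Commissioner); then Greco and Vasquez (Minister Plenipotentiary); then Chaudhari, Farouk and Horvat (Minister Resident); then Kapoor (Chargé d'affaires).
Szabo and Takahashi are each Dean of a regional group, so the next rule applies.
Among Szabo and Takahashi, alphabetically by surname: Szabo before Takahashi.
Greco and Vasquez are each not a regional dean, so the next rule applies.
Among Greco and Vasquez, alphabetically by surname: Greco before Vasquez.
Chaudhari, Farouk and Horvat are each not a regional dean, so the next rule applies.
Among Chaudhari, Farouk and Horvat, alphabetically by surname: Chaudhari before Farouk before Horvat.
Full order: Szabo, Takahashi, Halvorsen, Greco, Vasquez, Chaudhari, Farouk, Horvat, Kapoor.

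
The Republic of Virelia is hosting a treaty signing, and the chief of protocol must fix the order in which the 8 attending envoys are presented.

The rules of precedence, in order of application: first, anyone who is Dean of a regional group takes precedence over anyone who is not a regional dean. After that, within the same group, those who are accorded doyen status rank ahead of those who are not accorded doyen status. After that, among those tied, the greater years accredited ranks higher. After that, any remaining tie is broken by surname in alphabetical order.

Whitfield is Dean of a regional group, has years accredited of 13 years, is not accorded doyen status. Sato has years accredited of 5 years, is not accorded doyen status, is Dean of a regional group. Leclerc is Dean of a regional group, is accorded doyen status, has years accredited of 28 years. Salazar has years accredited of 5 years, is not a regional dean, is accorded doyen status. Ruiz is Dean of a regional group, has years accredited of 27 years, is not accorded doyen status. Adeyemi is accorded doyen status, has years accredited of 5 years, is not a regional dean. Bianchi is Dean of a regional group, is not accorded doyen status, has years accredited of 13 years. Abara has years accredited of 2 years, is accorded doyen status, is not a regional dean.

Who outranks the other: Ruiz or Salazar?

By the first rule: Leclerc, Ruiz, Bianchi, Whitfield and Sato (each Dean of a regional group); then Adeyemi, Salazar and Abara (each not a regional dean).
Among Leclerc, Ruiz, Bianchi, Whitfield and Sato, accorded doyen status before not accorded doyen status: Leclerc (accorded doyen status) before Ruiz, Bianchi, Whitfield and Sato (not accorded doyen status).
Among Ruiz, Bianchi, Whitfield and Sato, by years accredited (higher first): Ruiz (27 years) before Bianchi and Whitfield (13 years) before Sato (5 years).
Among Bianchi and Whitfield, alphabetically by surname: Bianchi before Whitfield.
Adeyemi, Salazar and Abara are each accorded doyen status, so the next rule applies.
Among Adeyemi, Salazar and Abara, by years accredited (higher first): Adeyemi and Salazar (5 years) before Abara (2 years).
Among Adeyemi and Salazar, alphabetically by surname: Adeyemi before Salazar.
So Ruiz takes precedence.

Ruiz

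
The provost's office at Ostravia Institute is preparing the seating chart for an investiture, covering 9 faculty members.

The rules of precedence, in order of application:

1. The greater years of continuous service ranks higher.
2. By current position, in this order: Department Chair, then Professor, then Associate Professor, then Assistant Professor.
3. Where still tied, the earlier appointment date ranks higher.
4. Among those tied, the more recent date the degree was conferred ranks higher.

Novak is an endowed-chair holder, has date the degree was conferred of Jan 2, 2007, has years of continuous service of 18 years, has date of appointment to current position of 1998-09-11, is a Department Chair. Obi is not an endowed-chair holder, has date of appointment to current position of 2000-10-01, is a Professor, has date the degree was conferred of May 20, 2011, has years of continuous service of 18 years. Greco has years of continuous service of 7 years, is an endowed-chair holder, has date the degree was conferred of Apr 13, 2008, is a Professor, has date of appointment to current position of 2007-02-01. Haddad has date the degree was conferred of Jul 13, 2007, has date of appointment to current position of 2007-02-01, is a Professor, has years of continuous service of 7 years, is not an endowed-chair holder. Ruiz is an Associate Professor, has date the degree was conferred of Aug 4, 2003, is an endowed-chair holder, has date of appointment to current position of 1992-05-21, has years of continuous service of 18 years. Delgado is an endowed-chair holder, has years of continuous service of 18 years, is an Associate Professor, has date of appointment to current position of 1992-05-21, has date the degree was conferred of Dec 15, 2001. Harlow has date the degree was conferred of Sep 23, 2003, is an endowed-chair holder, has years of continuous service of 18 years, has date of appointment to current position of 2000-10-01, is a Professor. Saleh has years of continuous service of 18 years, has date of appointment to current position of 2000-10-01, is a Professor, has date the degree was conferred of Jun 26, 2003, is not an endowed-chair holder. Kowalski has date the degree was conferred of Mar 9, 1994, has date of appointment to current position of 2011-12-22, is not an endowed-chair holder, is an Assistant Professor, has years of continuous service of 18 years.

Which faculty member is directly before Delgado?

Ruiz

By years of continuous service (higher first): Novak, Obi, Harlow, Saleh, Ruiz, Delgado and Kowalski (each 18 years); then Greco and Haddad (both 7 years).
Among Novak, Obi, Harlow, Saleh, Ruiz, Delgado and Kowalski, by current position: Novak (Department Chair) before Obi, Harlow and Saleh (Professor) before Ruiz and Delgado (Associate Professor) before Kowalski (Assistant Professor).
Obi, Harlow and Saleh all have date of appointment to current position 2000-10-01, so the next rule applies.
Among Obi, Harlow and Saleh, by date the degree was conferred (later first): Obi (May 20, 2011) before Harlow (Sep 23, 2003) before Saleh (Jun 26, 2003).
Ruiz and Delgado both have date of appointment to current position 1992-05-21, so the next rule applies.
Among Ruiz and Delgado, by date the degree was conferred (later first): Ruiz (Aug 4, 2003) before Delgado (Dec 15, 2001).
Greco and Haddad are each Professor, so the next rule applies.
Greco and Haddad both have date of appointment to current position 2007-02-01, so the next rule applies.
Among Greco and Haddad, by date the degree was conferred (later first): Greco (Apr 13, 2008) before Haddad (Jul 13, 2007).
Order: Novak, Obi, Harlow, Saleh, Ruiz, Delgado, Kowalski, Greco, Haddad.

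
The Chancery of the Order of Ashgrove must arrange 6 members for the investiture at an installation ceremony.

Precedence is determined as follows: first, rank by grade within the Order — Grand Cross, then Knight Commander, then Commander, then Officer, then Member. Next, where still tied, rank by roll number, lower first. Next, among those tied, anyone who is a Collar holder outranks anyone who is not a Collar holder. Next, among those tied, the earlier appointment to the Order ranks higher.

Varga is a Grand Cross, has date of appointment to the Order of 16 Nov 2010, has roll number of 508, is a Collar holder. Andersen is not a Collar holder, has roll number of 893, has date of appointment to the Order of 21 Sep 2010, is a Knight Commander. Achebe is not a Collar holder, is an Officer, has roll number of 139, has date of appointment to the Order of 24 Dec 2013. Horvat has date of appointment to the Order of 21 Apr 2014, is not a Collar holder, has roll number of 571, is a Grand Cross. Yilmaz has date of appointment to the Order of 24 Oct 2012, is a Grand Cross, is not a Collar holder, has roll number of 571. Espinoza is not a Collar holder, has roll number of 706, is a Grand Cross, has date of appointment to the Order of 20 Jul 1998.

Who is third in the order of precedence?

By grade within the Order: Varga, Yilmaz, Horvat and Espinoza (Grand Cross); then Andersen (Knight Commander); then Achebe (Officer).
Among Varga, Yilmaz, Horvat and Espinoza, by roll number (lower first): Varga (508) before Yilmaz and Horvat (571) before Espinoza (706).
Yilmaz and Horvat are each not a Collar holder, so the next rule applies.
Among Yilmaz and Horvat, by date of appointment to the Order (earlier first): Yilmaz (24 Oct 2012) before Horvat (21 Apr 2014).
Order: Varga, Yilmaz, Horvat, Espinoza, Andersen, Achebe.

Horvat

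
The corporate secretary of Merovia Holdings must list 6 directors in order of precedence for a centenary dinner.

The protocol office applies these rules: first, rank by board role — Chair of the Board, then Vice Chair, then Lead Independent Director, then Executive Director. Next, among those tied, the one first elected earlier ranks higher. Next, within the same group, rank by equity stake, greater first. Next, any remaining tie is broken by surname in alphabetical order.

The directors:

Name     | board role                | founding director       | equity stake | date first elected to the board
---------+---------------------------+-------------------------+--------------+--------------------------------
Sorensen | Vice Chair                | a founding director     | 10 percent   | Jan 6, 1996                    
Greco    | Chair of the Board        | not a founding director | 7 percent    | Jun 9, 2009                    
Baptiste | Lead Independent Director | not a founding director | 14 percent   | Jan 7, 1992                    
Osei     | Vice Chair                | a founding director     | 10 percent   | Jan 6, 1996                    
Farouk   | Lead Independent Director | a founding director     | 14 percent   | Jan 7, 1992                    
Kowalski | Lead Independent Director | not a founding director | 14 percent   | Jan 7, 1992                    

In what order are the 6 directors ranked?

By board role: Greco (Chair of the Board); then Osei and Sorensen (Vice Chair); then Baptiste, Farouk and Kowalski (Lead Independent Director).
Osei and Sorensen both have date first elected to the board Jan 6, 1996, so the next rule applies.
Osei and Sorensen both have equity stake 10 percent, so the next rule applies.
Among Osei and Sorensen, alphabetically by surname: Osei before Sorensen.
Baptiste, Farouk and Kowalski all have date first elected to the board Jan 7, 1992, so the next rule applies.
Baptiste, Farouk and Kowalski all have equity stake 14 percent, so the next rule applies.
Among Baptiste, Farouk and Kowalski, alphabetically by surname: Baptiste before Farouk before Kowalski.
Full order: Greco, Osei, Sorensen, Baptiste, Farouk, Kowalski.

Greco, Osei, Sorensen, Baptiste, Farouk, Kowalski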